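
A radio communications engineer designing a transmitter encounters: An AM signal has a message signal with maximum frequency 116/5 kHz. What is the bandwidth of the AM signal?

In AM (double-sideband), the bandwidth is twice the message frequency.
BW = 2 * f_m = 2 * 116/5 kHz = 232/5 kHz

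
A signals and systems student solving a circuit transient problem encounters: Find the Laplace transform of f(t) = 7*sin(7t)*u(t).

Standard pair: sin(wt)*u(t) <-> w/(s^2+w^2)
With w = 7: L{7*sin(7t)*u(t)} = 49/(s^2+49)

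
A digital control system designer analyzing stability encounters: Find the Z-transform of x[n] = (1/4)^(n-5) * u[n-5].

Time-shifting property: if X(z) = Z{x[n]}, then Z{x[n-d]} = z^(-d) * X(z)
X(z) = z/(z - 1/4) for x[n] = (1/4)^n * u[n]
Z{x[n-5]} = z^(-5) * z/(z - 1/4) = z^(-4)/(z - 1/4)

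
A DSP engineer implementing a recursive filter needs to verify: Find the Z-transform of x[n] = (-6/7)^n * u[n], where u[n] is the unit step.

The Z-transform of a^n * u[n] is z/(z-a) for |z| > |a|.
Here a = -6/7, so X(z) = z/(z - (-6/7)) = 7z/(7z + 6)
ROC: |z| > 6/7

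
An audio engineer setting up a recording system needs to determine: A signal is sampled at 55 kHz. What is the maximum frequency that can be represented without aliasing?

The maximum frequency that can be represented without aliasing
is the Nyquist frequency: f_max = f_s / 2 = 55 kHz / 2 = 55/2 kHz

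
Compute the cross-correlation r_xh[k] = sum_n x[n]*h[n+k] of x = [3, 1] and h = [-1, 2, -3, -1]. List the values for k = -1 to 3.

Both sequences indexed from 0 and zero outside their support.
Lags with overlap: k = -1 to 3.
  r_xh[-1] = x[1]*h[0] = -1
  r_xh[0] = x[0]*h[0] + x[1]*h[1] = -1
  r_xh[1] = x[0]*h[1] + x[1]*h[2] = 3
  r_xh[2] = x[0]*h[2] + x[1]*h[3] = -10
  r_xh[3] = x[0]*h[3] = -3
r_xh = [-1, -1, 3, -10, -3] (for k = -1, ..., 3)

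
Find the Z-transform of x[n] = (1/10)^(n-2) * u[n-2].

Time-shifting property: if X(z) = Z{x[n]}, then Z{x[n-d]} = z^(-d) * X(z)
X(z) = z/(z - 1/10) for x[n] = (1/10)^n * u[n]
Z{x[n-2]} = z^(-2) * z/(z - 1/10) = z^(-1)/(z - 1/10)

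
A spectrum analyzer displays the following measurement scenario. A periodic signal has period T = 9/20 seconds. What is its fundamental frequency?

The fundamental frequency is the reciprocal of the period.
f = 1/T = 1/(9/20) = 20/9 Hz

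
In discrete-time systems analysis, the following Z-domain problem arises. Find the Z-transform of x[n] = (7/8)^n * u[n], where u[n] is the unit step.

The Z-transform of a^n * u[n] is z/(z-a) for |z| > |a|.
Here a = 7/8, so X(z) = z/(z - (7/8)) = 8z/(8z - 7)
ROC: |z| > 7/8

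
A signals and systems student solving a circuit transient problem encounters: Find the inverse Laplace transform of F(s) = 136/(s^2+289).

Standard pair: w/(s^2+w^2) <-> sin(wt)*u(t)
Recognize w^2 = 289, so w = 17; numerator 136 = 8*17.
f(t) = 8*sin(17t)*u(t)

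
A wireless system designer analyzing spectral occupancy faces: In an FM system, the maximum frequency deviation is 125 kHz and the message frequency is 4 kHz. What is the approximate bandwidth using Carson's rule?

Carson's rule: BW = 2*(delta_f + f_m)
= 2*(125 + 4) kHz = 258 kHz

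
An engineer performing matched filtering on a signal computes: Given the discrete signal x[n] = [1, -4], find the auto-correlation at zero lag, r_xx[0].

The auto-correlation at zero lag r_xx[0] equals the signal energy.
r_xx[0] = sum of x[n]^2 = 1^2 + (-4)^2
= 1 + 16 = 17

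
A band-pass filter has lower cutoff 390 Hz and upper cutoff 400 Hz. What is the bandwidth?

Bandwidth = f_high - f_low
= 400 Hz - 390 Hz = 10 Hz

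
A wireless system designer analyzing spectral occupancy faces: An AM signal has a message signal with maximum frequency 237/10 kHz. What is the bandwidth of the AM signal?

In AM (double-sideband), the bandwidth is twice the message frequency.
BW = 2 * f_m = 2 * 237/10 kHz = 237/5 kHz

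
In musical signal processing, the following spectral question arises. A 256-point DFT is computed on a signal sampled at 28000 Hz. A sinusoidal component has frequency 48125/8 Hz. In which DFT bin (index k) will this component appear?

DFT frequency resolution = f_s/N = 28000/256 = 875/8 Hz
Bin index k = f_signal / resolution = 48125/8 / 875/8 = 55
The signal frequency 48125/8 Hz falls in DFT bin k = 55.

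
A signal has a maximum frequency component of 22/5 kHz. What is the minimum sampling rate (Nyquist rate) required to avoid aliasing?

By the Nyquist-Shannon sampling theorem,
the minimum sampling rate (Nyquist rate) must be at least 2 * f_max.
Nyquist rate = 2 * 22/5 kHz = 44/5 kHz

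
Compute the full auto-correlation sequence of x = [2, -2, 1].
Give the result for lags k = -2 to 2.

r_xx[k] = sum_m x[m]*x[m+k], indexed from 0, for k = -2 to 2:
  r_xx[-2] = x[2]*x[0] = 2
  r_xx[-1] = x[1]*x[0] + x[2]*x[1] = -6
  r_xx[0] = x[0]*x[0] + x[1]*x[1] + x[2]*x[2] = 9
  r_xx[1] = x[0]*x[1] + x[1]*x[2] = -6
  r_xx[2] = x[0]*x[2] = 2
r_xx = [2, -6, 9, -6, 2]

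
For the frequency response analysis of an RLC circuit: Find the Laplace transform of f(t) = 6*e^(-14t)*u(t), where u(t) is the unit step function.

Standard Laplace transform pair:
e^(-at)*u(t) <-> 1/(s+a)
With a = 14: L{6*e^(-14t)*u(t)} = 6/(s+14), ROC: Re(s) > -14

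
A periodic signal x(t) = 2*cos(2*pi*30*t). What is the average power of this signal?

Average power of A*cos(wt) is A^2/2.
P = 2^2 / 2 = 4/2 = 2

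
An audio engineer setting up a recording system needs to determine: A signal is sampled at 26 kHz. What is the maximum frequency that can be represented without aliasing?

The maximum frequency that can be represented without aliasing
is the Nyquist frequency: f_max = f_s / 2 = 26 kHz / 2 = 13 kHz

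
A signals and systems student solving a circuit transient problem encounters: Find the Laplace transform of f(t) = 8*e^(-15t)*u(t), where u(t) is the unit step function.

Standard Laplace transform pair:
e^(-at)*u(t) <-> 1/(s+a)
With a = 15: L{8*e^(-15t)*u(t)} = 8/(s+15), ROC: Re(s) > -15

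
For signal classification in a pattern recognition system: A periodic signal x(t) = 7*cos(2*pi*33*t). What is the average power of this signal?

Average power of A*cos(wt) is A^2/2.
P = 7^2 / 2 = 49/2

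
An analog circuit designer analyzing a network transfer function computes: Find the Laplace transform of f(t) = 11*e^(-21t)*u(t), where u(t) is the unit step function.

Standard Laplace transform pair:
e^(-at)*u(t) <-> 1/(s+a)
With a = 21: L{11*e^(-21t)*u(t)} = 11/(s+21), ROC: Re(s) > -21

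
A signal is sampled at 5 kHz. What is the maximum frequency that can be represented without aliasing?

The maximum frequency that can be represented without aliasing
is the Nyquist frequency: f_max = f_s / 2 = 5 kHz / 2 = 5/2 kHz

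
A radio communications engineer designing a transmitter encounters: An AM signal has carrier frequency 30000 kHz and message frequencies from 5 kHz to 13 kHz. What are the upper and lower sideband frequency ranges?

Upper sideband (USB) = fc + [fm_low, fm_high] = 30000 + [5, 13] = [30005, 30013] kHz
Lower sideband (LSB) = fc - [fm_high, fm_low] = 30000 - [13, 5] = [29987, 29995] kHz
Total occupied spectrum: 29987 kHz to 30013 kHz (plus carrier at 30000 kHz)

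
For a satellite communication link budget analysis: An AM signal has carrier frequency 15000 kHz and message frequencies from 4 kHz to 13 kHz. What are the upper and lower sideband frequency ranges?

Upper sideband (USB) = fc + [fm_low, fm_high] = 15000 + [4, 13] = [15004, 15013] kHz
Lower sideband (LSB) = fc - [fm_high, fm_low] = 15000 - [13, 4] = [14987, 14996] kHz
Total occupied spectrum: 14987 kHz to 15013 kHz (plus carrier at 15000 kHz)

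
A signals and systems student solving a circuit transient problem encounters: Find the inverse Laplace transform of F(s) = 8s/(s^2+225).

Standard pair: s/(s^2+w^2) <-> cos(wt)*u(t)
With k=8, w=15: f(t) = 8*cos(15t)*u(t)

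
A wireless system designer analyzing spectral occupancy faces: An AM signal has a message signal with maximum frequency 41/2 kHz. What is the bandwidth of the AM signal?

In AM (double-sideband), the bandwidth is twice the message frequency.
BW = 2 * f_m = 2 * 41/2 kHz = 41 kHz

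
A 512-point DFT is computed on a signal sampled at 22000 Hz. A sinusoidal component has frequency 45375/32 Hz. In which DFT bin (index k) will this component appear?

DFT frequency resolution = f_s/N = 22000/512 = 1375/32 Hz
Bin index k = f_signal / resolution = 45375/32 / 1375/32 = 33
The signal frequency 45375/32 Hz falls in DFT bin k = 33.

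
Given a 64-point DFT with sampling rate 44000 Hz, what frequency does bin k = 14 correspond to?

The frequency of DFT bin k is: f_k = k * f_s / N
f_14 = 14 * 44000 / 64 = 9625 Hz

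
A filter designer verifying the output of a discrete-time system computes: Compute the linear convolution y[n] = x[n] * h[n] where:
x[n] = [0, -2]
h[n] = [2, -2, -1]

y[n] = sum_k x[k]*h[n-k]. Output length = len(x) + len(h) - 1 = 2 + 3 - 1 = 4.
y[0] = 0*2 = 0
y[1] = -2*2 + 0*-2 = -4
y[2] = -2*-2 + 0*-1 = 4
y[3] = -2*-1 = 2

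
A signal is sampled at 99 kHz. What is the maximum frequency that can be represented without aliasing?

The maximum frequency that can be represented without aliasing
is the Nyquist frequency: f_max = f_s / 2 = 99 kHz / 2 = 99/2 kHz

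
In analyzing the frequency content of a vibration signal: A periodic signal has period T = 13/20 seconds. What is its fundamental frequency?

The fundamental frequency is the reciprocal of the period.
f = 1/T = 1/(13/20) = 20/13 Hz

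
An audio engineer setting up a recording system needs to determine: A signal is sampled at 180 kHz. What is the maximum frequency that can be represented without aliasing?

The maximum frequency that can be represented without aliasing
is the Nyquist frequency: f_max = f_s / 2 = 180 kHz / 2 = 90 kHz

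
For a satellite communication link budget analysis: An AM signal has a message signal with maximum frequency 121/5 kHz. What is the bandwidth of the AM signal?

In AM (double-sideband), the bandwidth is twice the message frequency.
BW = 2 * f_m = 2 * 121/5 kHz = 242/5 kHz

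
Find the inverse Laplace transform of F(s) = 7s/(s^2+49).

Standard pair: s/(s^2+w^2) <-> cos(wt)*u(t)
With k=7, w=7: f(t) = 7*cos(7t)*u(t)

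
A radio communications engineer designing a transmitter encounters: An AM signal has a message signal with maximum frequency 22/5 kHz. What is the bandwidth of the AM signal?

In AM (double-sideband), the bandwidth is twice the message frequency.
BW = 2 * f_m = 2 * 22/5 kHz = 44/5 kHz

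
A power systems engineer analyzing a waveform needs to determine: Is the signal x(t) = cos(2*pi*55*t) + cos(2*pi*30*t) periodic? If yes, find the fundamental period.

f1 = 55 Hz, f2 = 30 Hz
Period T1 = 1/55, T2 = 1/30
Ratio T1/T2 = 30/55, which is rational.
The signal is periodic with fundamental period T = 1/GCD(55,30) = 1/5 s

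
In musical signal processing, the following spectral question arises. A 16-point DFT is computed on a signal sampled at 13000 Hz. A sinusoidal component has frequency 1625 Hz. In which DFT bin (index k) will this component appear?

DFT frequency resolution = f_s/N = 13000/16 = 1625/2 Hz
Bin index k = f_signal / resolution = 1625 / 1625/2 = 2
The signal frequency 1625 Hz falls in DFT bin k = 2.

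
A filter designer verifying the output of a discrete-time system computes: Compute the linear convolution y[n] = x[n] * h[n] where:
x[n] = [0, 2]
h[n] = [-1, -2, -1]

y[n] = sum_k x[k]*h[n-k]. Output length = len(x) + len(h) - 1 = 2 + 3 - 1 = 4.
y[0] = 0*-1 = 0
y[1] = 2*-1 + 0*-2 = -2
y[2] = 2*-2 + 0*-1 = -4
y[3] = 2*-1 = -2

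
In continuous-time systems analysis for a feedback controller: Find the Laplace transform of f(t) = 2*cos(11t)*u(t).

Standard pair: cos(wt)*u(t) <-> s/(s^2+w^2)
With w = 11: L{2*cos(11t)*u(t)} = 2s/(s^2+121)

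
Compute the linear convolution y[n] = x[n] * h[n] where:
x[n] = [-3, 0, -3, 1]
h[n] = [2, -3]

y[n] = sum_k x[k]*h[n-k]. Output length = len(x) + len(h) - 1 = 4 + 2 - 1 = 5.
y[0] = -3*2 = -6
y[1] = 0*2 + -3*-3 = 9
y[2] = -3*2 + 0*-3 = -6
y[3] = 1*2 + -3*-3 = 11
y[4] = 1*-3 = -3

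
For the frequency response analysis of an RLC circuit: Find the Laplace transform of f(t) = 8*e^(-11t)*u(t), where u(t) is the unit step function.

Standard Laplace transform pair:
e^(-at)*u(t) <-> 1/(s+a)
With a = 11: L{8*e^(-11t)*u(t)} = 8/(s+11), ROC: Re(s) > -11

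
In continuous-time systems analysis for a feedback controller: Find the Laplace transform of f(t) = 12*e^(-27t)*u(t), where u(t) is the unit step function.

Standard Laplace transform pair:
e^(-at)*u(t) <-> 1/(s+a)
With a = 27: L{12*e^(-27t)*u(t)} = 12/(s+27), ROC: Re(s) > -27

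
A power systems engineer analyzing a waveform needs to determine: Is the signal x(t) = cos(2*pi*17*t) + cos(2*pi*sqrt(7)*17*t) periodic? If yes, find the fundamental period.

f1 = 17 Hz, f2 = 17*sqrt(7) Hz
Ratio f2/f1 = sqrt(7), which is irrational.
Since the frequency ratio is irrational, no common period exists.
The signal is not periodic.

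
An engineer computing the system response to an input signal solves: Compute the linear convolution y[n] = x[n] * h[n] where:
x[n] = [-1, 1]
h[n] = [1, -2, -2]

y[n] = sum_k x[k]*h[n-k]. Output length = len(x) + len(h) - 1 = 2 + 3 - 1 = 4.
y[0] = -1*1 = -1
y[1] = 1*1 + -1*-2 = 3
y[2] = 1*-2 + -1*-2 = 0
y[3] = 1*-2 = -2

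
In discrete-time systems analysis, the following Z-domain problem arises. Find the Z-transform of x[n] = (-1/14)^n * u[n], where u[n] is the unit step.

The Z-transform of a^n * u[n] is z/(z-a) for |z| > |a|.
Here a = -1/14, so X(z) = z/(z - (-1/14)) = 14z/(14z + 1)
ROC: |z| > 1/14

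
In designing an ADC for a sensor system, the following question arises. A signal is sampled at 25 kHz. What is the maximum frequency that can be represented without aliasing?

The maximum frequency that can be represented without aliasing
is the Nyquist frequency: f_max = f_s / 2 = 25 kHz / 2 = 25/2 kHz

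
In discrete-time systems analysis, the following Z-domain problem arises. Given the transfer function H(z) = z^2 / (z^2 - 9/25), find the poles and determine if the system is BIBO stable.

Poles are roots of the denominator: z^2 - 9/25 = 0.
Quadratic formula: z = [-(0) +/- sqrt((0)^2 - 4*(-9/25))] / 2
Discriminant = 0 + 36/25 = 36/25; sqrt = 6/5.
z = (0 +/- 6/5) / 2 => z = 3/5 or z = -3/5.
|p1| = 3/5, |p2| = 3/5.
For BIBO stability, all poles must lie inside the unit circle (|p| < 1).
System is STABLE since both |p| < 1.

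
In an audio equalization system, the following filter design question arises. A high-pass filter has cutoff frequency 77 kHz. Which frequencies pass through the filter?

A high-pass filter passes all frequencies above the cutoff frequency 77 kHz and attenuates lower frequencies.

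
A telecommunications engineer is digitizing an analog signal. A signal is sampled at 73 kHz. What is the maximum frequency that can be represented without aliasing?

The maximum frequency that can be represented without aliasing
is the Nyquist frequency: f_max = f_s / 2 = 73 kHz / 2 = 73/2 kHz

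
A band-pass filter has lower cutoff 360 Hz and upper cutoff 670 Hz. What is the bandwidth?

Bandwidth = f_high - f_low
= 670 Hz - 360 Hz = 310 Hz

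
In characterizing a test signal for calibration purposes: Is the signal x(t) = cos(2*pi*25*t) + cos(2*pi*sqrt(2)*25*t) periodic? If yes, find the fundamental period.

f1 = 25 Hz, f2 = 25*sqrt(2) Hz
Ratio f2/f1 = sqrt(2), which is irrational.
Since the frequency ratio is irrational, no common period exists.
The signal is not periodic.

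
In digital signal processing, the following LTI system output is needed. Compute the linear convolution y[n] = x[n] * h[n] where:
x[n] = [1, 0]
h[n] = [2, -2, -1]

y[n] = sum_k x[k]*h[n-k]. Output length = len(x) + len(h) - 1 = 2 + 3 - 1 = 4.
y[0] = 1*2 = 2
y[1] = 0*2 + 1*-2 = -2
y[2] = 0*-2 + 1*-1 = -1
y[3] = 0*-1 = 0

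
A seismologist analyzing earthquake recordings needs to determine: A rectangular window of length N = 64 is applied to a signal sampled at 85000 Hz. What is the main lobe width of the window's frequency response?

For a rectangular window of length N,
the main lobe width in frequency is 2*f_s/N.
= 2*85000/64 = 10625/4 Hz
This determines the minimum frequency separation for resolving two sinusoids.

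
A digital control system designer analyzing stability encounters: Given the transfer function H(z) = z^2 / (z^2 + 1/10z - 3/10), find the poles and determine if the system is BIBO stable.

Poles are roots of the denominator: z^2 + 1/10z - 3/10 = 0.
Quadratic formula: z = [-(1/10) +/- sqrt((1/10)^2 - 4*(-3/10))] / 2
Discriminant = 1/100 + 6/5 = 121/100; sqrt = 11/10.
z = (-1/10 +/- 11/10) / 2 => z = 1/2 or z = -3/5.
|p1| = 3/5, |p2| = 1/2.
For BIBO stability, all poles must lie inside the unit circle (|p| < 1).
System is STABLE since both |p| < 1.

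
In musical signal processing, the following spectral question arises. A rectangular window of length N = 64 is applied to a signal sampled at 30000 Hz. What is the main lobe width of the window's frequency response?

For a rectangular window of length N,
the main lobe width in frequency is 2*f_s/N.
= 2*30000/64 = 1875/2 Hz
This determines the minimum frequency separation for resolving two sinusoids.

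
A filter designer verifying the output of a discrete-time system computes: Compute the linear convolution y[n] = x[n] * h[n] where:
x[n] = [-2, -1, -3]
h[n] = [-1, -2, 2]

y[n] = sum_k x[k]*h[n-k]. Output length = len(x) + len(h) - 1 = 3 + 3 - 1 = 5.
y[0] = -2*-1 = 2
y[1] = -1*-1 + -2*-2 = 5
y[2] = -3*-1 + -1*-2 + -2*2 = 1
y[3] = -3*-2 + -1*2 = 4
y[4] = -3*2 = -6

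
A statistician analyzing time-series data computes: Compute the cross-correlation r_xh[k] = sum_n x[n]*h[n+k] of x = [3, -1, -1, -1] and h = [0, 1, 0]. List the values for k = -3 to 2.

Both sequences indexed from 0 and zero outside their support.
Lags with overlap: k = -3 to 2.
  r_xh[-3] = x[3]*h[0] = 0
  r_xh[-2] = x[2]*h[0] + x[3]*h[1] = -1
  r_xh[-1] = x[1]*h[0] + x[2]*h[1] + x[3]*h[2] = -1
  r_xh[0] = x[0]*h[0] + x[1]*h[1] + x[2]*h[2] = -1
  r_xh[1] = x[0]*h[1] + x[1]*h[2] = 3
  r_xh[2] = x[0]*h[2] = 0
r_xh = [0, -1, -1, -1, 3, 0] (for k = -3, ..., 2)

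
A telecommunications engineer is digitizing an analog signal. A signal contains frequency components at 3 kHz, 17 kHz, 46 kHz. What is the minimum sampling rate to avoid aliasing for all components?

The highest frequency component is f_max = 46 kHz.
Nyquist rate = 2 * f_max = 2 * 46 kHz = 92 kHz.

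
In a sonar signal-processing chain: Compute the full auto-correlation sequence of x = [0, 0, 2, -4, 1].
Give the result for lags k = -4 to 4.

r_xx[k] = sum_m x[m]*x[m+k], indexed from 0, for k = -4 to 4:
  r_xx[-4] = x[4]*x[0] = 0
  r_xx[-3] = x[3]*x[0] + x[4]*x[1] = 0
  r_xx[-2] = x[2]*x[0] + x[3]*x[1] + x[4]*x[2] = 2
  r_xx[-1] = x[1]*x[0] + x[2]*x[1] + x[3]*x[2] + x[4]*x[3] = -12
  r_xx[0] = x[0]*x[0] + x[1]*x[1] + x[2]*x[2] + x[3]*x[3] + x[4]*x[4] = 21
  r_xx[1] = x[0]*x[1] + x[1]*x[2] + x[2]*x[3] + x[3]*x[4] = -12
  r_xx[2] = x[0]*x[2] + x[1]*x[3] + x[2]*x[4] = 2
  r_xx[3] = x[0]*x[3] + x[1]*x[4] = 0
  r_xx[4] = x[0]*x[4] = 0
r_xx = [0, 0, 2, -12, 21, -12, 2, 0, 0]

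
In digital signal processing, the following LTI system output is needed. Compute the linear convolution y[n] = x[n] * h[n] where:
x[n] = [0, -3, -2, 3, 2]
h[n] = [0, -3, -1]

y[n] = sum_k x[k]*h[n-k]. Output length = len(x) + len(h) - 1 = 5 + 3 - 1 = 7.
y[0] = 0*0 = 0
y[1] = -3*0 + 0*-3 = 0
y[2] = -2*0 + -3*-3 + 0*-1 = 9
y[3] = 3*0 + -2*-3 + -3*-1 = 9
y[4] = 2*0 + 3*-3 + -2*-1 = -7
y[5] = 2*-3 + 3*-1 = -9
y[6] = 2*-1 = -2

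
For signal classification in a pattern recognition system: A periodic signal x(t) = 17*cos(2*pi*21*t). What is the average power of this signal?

Average power of A*cos(wt) is A^2/2.
P = 17^2 / 2 = 289/2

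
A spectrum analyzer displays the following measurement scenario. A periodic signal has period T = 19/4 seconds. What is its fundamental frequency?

The fundamental frequency is the reciprocal of the period.
f = 1/T = 1/(19/4) = 4/19 Hz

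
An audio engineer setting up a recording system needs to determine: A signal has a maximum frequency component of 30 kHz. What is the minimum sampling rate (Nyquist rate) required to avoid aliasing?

By the Nyquist-Shannon sampling theorem,
the minimum sampling rate (Nyquist rate) must be at least 2 * f_max.
Nyquist rate = 2 * 30 kHz = 60 kHz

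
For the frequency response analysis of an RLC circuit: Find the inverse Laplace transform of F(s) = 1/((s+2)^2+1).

Standard pair: w/((s+a)^2+w^2) <-> e^(-at)*sin(wt)*u(t)
With a=2, w=1: f(t) = e^(-2t)*sin(t)*u(t)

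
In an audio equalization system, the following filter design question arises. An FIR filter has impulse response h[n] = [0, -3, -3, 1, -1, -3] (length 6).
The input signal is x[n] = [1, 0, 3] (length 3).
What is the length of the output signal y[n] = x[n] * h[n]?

For linear convolution, the output length is:
len(y) = len(x) + len(h) - 1 = 3 + 6 - 1 = 8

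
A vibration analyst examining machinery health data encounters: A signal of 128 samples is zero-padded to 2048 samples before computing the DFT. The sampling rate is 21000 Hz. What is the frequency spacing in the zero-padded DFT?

Original DFT: N = 128, resolution = f_s/N = 21000/128 = 2625/16 Hz
Zero-padded DFT: N = 2048, resolution = f_s/N = 21000/2048 = 2625/256 Hz
Zero-padding interpolates the spectrum (finer frequency grid)
but does NOT improve the true spectral resolution (ability to resolve close frequencies).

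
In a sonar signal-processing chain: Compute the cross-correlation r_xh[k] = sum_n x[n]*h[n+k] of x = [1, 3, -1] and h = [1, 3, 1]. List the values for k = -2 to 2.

Both sequences indexed from 0 and zero outside their support.
Lags with overlap: k = -2 to 2.
  r_xh[-2] = x[2]*h[0] = -1
  r_xh[-1] = x[1]*h[0] + x[2]*h[1] = 0
  r_xh[0] = x[0]*h[0] + x[1]*h[1] + x[2]*h[2] = 9
  r_xh[1] = x[0]*h[1] + x[1]*h[2] = 6
  r_xh[2] = x[0]*h[2] = 1
r_xh = [-1, 0, 9, 6, 1] (for k = -2, ..., 2)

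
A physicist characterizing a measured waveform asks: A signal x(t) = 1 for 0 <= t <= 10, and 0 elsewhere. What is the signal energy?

Energy = integral of |x(t)|^2 dt over the signal duration
= 1^2 * 10 = 1 * 10 = 10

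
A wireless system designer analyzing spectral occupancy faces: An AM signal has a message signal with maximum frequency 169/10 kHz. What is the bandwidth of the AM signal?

In AM (double-sideband), the bandwidth is twice the message frequency.
BW = 2 * f_m = 2 * 169/10 kHz = 169/5 kHz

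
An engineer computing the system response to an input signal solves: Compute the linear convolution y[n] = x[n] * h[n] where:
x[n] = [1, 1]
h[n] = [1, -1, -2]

y[n] = sum_k x[k]*h[n-k]. Output length = len(x) + len(h) - 1 = 2 + 3 - 1 = 4.
y[0] = 1*1 = 1
y[1] = 1*1 + 1*-1 = 0
y[2] = 1*-1 + 1*-2 = -3
y[3] = 1*-2 = -2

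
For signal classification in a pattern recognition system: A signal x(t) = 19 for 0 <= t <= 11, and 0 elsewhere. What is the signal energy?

Energy = integral of |x(t)|^2 dt over the signal duration
= 19^2 * 11 = 361 * 11 = 3971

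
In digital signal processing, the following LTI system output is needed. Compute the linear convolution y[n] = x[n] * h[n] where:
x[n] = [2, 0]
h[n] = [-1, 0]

y[n] = sum_k x[k]*h[n-k]. Output length = len(x) + len(h) - 1 = 2 + 2 - 1 = 3.
y[0] = 2*-1 = -2
y[1] = 0*-1 + 2*0 = 0
y[2] = 0*0 = 0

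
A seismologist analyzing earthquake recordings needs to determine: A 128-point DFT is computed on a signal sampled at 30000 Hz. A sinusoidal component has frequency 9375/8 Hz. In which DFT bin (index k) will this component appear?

DFT frequency resolution = f_s/N = 30000/128 = 1875/8 Hz
Bin index k = f_signal / resolution = 9375/8 / 1875/8 = 5
The signal frequency 9375/8 Hz falls in DFT bin k = 5.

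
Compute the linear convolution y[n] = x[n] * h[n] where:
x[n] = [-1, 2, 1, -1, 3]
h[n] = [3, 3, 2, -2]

y[n] = sum_k x[k]*h[n-k]. Output length = len(x) + len(h) - 1 = 5 + 4 - 1 = 8.
y[0] = -1*3 = -3
y[1] = 2*3 + -1*3 = 3
y[2] = 1*3 + 2*3 + -1*2 = 7
y[3] = -1*3 + 1*3 + 2*2 + -1*-2 = 6
y[4] = 3*3 + -1*3 + 1*2 + 2*-2 = 4
y[5] = 3*3 + -1*2 + 1*-2 = 5
y[6] = 3*2 + -1*-2 = 8
y[7] = 3*-2 = -6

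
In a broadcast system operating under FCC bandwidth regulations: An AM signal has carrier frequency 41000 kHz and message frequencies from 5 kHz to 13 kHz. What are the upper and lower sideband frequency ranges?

Upper sideband (USB) = fc + [fm_low, fm_high] = 41000 + [5, 13] = [41005, 41013] kHz
Lower sideband (LSB) = fc - [fm_high, fm_low] = 41000 - [13, 5] = [40987, 40995] kHz
Total occupied spectrum: 40987 kHz to 41013 kHz (plus carrier at 41000 kHz)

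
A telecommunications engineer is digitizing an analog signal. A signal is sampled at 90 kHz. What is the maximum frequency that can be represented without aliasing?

The maximum frequency that can be represented without aliasing
is the Nyquist frequency: f_max = f_s / 2 = 90 kHz / 2 = 45 kHz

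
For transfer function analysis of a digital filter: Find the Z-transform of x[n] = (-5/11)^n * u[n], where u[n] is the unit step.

The Z-transform of a^n * u[n] is z/(z-a) for |z| > |a|.
Here a = -5/11, so X(z) = z/(z - (-5/11)) = 11z/(11z + 5)
ROC: |z| > 5/11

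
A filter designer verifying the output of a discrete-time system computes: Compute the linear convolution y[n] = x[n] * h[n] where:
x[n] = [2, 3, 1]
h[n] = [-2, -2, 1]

y[n] = sum_k x[k]*h[n-k]. Output length = len(x) + len(h) - 1 = 3 + 3 - 1 = 5.
y[0] = 2*-2 = -4
y[1] = 3*-2 + 2*-2 = -10
y[2] = 1*-2 + 3*-2 + 2*1 = -6
y[3] = 1*-2 + 3*1 = 1
y[4] = 1*1 = 1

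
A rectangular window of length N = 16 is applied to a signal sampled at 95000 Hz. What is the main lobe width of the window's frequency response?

For a rectangular window of length N,
the main lobe width in frequency is 2*f_s/N.
= 2*95000/16 = 11875 Hz
This determines the minimum frequency separation for resolving two sinusoids.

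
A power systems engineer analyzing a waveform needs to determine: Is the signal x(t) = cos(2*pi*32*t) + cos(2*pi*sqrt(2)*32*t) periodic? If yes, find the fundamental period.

f1 = 32 Hz, f2 = 32*sqrt(2) Hz
Ratio f2/f1 = sqrt(2), which is irrational.
Since the frequency ratio is irrational, no common period exists.
The signal is not periodic.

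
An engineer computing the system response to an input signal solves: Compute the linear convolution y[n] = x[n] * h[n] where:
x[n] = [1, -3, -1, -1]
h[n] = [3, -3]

y[n] = sum_k x[k]*h[n-k]. Output length = len(x) + len(h) - 1 = 4 + 2 - 1 = 5.
y[0] = 1*3 = 3
y[1] = -3*3 + 1*-3 = -12
y[2] = -1*3 + -3*-3 = 6
y[3] = -1*3 + -1*-3 = 0
y[4] = -1*-3 = 3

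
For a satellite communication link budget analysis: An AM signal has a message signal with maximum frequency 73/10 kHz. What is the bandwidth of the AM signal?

In AM (double-sideband), the bandwidth is twice the message frequency.
BW = 2 * f_m = 2 * 73/10 kHz = 73/5 kHz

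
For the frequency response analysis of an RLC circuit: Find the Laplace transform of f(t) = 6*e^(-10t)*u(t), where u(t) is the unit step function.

Standard Laplace transform pair:
e^(-at)*u(t) <-> 1/(s+a)
With a = 10: L{6*e^(-10t)*u(t)} = 6/(s+10), ROC: Re(s) > -10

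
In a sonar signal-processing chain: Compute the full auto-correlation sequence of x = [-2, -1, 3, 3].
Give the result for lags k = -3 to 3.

r_xx[k] = sum_m x[m]*x[m+k], indexed from 0, for k = -3 to 3:
  r_xx[-3] = x[3]*x[0] = -6
  r_xx[-2] = x[2]*x[0] + x[3]*x[1] = -9
  r_xx[-1] = x[1]*x[0] + x[2]*x[1] + x[3]*x[2] = 8
  r_xx[0] = x[0]*x[0] + x[1]*x[1] + x[2]*x[2] + x[3]*x[3] = 23
  r_xx[1] = x[0]*x[1] + x[1]*x[2] + x[2]*x[3] = 8
  r_xx[2] = x[0]*x[2] + x[1]*x[3] = -9
  r_xx[3] = x[0]*x[3] = -6
r_xx = [-6, -9, 8, 23, 8, -9, -6]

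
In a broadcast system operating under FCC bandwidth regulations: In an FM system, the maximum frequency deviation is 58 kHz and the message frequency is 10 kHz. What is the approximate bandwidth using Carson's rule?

Carson's rule: BW = 2*(delta_f + f_m)
= 2*(58 + 10) kHz = 136 kHz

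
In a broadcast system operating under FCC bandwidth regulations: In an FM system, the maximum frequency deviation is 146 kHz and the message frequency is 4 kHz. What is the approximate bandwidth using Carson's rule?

Carson's rule: BW = 2*(delta_f + f_m)
= 2*(146 + 4) kHz = 300 kHz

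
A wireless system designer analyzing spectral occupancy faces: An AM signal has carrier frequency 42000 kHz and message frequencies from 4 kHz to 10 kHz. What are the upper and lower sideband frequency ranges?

Upper sideband (USB) = fc + [fm_low, fm_high] = 42000 + [4, 10] = [42004, 42010] kHz
Lower sideband (LSB) = fc - [fm_high, fm_low] = 42000 - [10, 4] = [41990, 41996] kHz
Total occupied spectrum: 41990 kHz to 42010 kHz (plus carrier at 42000 kHz)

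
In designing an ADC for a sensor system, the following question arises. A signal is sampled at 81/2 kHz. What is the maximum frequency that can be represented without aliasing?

The maximum frequency that can be represented without aliasing
is the Nyquist frequency: f_max = f_s / 2 = 81/2 kHz / 2 = 81/4 kHz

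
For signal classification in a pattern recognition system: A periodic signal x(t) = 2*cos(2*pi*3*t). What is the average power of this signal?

Average power of A*cos(wt) is A^2/2.
P = 2^2 / 2 = 4/2 = 2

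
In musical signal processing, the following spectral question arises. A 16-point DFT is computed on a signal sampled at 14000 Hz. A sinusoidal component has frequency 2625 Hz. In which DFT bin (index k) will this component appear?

DFT frequency resolution = f_s/N = 14000/16 = 875 Hz
Bin index k = f_signal / resolution = 2625 / 875 = 3
The signal frequency 2625 Hz falls in DFT bin k = 3.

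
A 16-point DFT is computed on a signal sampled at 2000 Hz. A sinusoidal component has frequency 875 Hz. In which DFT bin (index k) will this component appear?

DFT frequency resolution = f_s/N = 2000/16 = 125 Hz
Bin index k = f_signal / resolution = 875 / 125 = 7
The signal frequency 875 Hz falls in DFT bin k = 7.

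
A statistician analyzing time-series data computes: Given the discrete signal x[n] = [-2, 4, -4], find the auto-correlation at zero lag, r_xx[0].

The auto-correlation at zero lag r_xx[0] equals the signal energy.
r_xx[0] = sum of x[n]^2 = (-2)^2 + 4^2 + (-4)^2
= 4 + 16 + 16 = 36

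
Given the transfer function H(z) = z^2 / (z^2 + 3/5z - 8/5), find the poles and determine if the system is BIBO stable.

Poles are roots of the denominator: z^2 + 3/5z - 8/5 = 0.
Quadratic formula: z = [-(3/5) +/- sqrt((3/5)^2 - 4*(-8/5))] / 2
Discriminant = 9/25 + 32/5 = 169/25; sqrt = 13/5.
z = (-3/5 +/- 13/5) / 2 => z = 1 or z = -8/5.
|p1| = 1, |p2| = 8/5.
For BIBO stability, all poles must lie inside the unit circle (|p| < 1).
System is UNSTABLE since at least one |p| >= 1.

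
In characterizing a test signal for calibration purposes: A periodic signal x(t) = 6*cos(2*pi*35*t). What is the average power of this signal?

Average power of A*cos(wt) is A^2/2.
P = 6^2 / 2 = 36/2 = 18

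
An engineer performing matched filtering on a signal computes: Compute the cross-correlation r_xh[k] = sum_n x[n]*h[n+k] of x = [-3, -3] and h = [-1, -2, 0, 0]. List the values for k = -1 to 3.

Both sequences indexed from 0 and zero outside their support.
Lags with overlap: k = -1 to 3.
  r_xh[-1] = x[1]*h[0] = 3
  r_xh[0] = x[0]*h[0] + x[1]*h[1] = 9
  r_xh[1] = x[0]*h[1] + x[1]*h[2] = 6
  r_xh[2] = x[0]*h[2] + x[1]*h[3] = 0
  r_xh[3] = x[0]*h[3] = 0
r_xh = [3, 9, 6, 0, 0] (for k = -1, ..., 3)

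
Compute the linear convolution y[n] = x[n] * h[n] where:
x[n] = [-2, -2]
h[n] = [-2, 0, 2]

y[n] = sum_k x[k]*h[n-k]. Output length = len(x) + len(h) - 1 = 2 + 3 - 1 = 4.
y[0] = -2*-2 = 4
y[1] = -2*-2 + -2*0 = 4
y[2] = -2*0 + -2*2 = -4
y[3] = -2*2 = -4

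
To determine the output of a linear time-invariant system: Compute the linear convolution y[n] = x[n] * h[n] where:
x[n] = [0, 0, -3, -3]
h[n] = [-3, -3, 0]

y[n] = sum_k x[k]*h[n-k]. Output length = len(x) + len(h) - 1 = 4 + 3 - 1 = 6.
y[0] = 0*-3 = 0
y[1] = 0*-3 + 0*-3 = 0
y[2] = -3*-3 + 0*-3 + 0*0 = 9
y[3] = -3*-3 + -3*-3 + 0*0 = 18
y[4] = -3*-3 + -3*0 = 9
y[5] = -3*0 = 0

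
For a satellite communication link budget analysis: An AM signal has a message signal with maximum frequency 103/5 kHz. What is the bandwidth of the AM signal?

In AM (double-sideband), the bandwidth is twice the message frequency.
BW = 2 * f_m = 2 * 103/5 kHz = 206/5 kHz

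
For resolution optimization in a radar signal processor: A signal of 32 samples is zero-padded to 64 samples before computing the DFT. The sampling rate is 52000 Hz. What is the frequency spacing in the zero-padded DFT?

Original DFT: N = 32, resolution = f_s/N = 52000/32 = 1625 Hz
Zero-padded DFT: N = 64, resolution = f_s/N = 52000/64 = 1625/2 Hz
Zero-padding interpolates the spectrum (finer frequency grid)
but does NOT improve the true spectral resolution (ability to resolve close frequencies).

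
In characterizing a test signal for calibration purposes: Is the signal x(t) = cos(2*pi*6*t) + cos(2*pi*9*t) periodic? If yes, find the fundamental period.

f1 = 6 Hz, f2 = 9 Hz
Period T1 = 1/6, T2 = 1/9
Ratio T1/T2 = 9/6, which is rational.
The signal is periodic with fundamental period T = 1/GCD(6,9) = 1/3 s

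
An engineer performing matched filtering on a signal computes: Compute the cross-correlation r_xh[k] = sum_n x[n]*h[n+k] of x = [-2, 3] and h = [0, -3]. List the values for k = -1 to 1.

Both sequences indexed from 0 and zero outside their support.
Lags with overlap: k = -1 to 1.
  r_xh[-1] = x[1]*h[0] = 0
  r_xh[0] = x[0]*h[0] + x[1]*h[1] = -9
  r_xh[1] = x[0]*h[1] = 6
r_xh = [0, -9, 6] (for k = -1, ..., 1)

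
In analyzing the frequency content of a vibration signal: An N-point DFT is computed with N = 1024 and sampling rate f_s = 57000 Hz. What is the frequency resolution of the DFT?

DFT frequency resolution = f_s / N
= 57000 / 1024 = 7125/128 Hz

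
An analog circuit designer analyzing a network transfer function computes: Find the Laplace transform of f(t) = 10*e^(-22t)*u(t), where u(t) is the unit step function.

Standard Laplace transform pair:
e^(-at)*u(t) <-> 1/(s+a)
With a = 22: L{10*e^(-22t)*u(t)} = 10/(s+22), ROC: Re(s) > -22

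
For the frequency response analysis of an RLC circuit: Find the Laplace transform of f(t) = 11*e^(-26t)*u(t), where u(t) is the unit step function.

Standard Laplace transform pair:
e^(-at)*u(t) <-> 1/(s+a)
With a = 26: L{11*e^(-26t)*u(t)} = 11/(s+26), ROC: Re(s) > -26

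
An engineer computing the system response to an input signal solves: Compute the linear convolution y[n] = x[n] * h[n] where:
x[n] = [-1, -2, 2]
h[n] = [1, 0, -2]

y[n] = sum_k x[k]*h[n-k]. Output length = len(x) + len(h) - 1 = 3 + 3 - 1 = 5.
y[0] = -1*1 = -1
y[1] = -2*1 + -1*0 = -2
y[2] = 2*1 + -2*0 + -1*-2 = 4
y[3] = 2*0 + -2*-2 = 4
y[4] = 2*-2 = -4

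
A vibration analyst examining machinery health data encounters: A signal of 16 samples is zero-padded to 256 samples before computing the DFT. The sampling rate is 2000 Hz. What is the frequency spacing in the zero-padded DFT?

Original DFT: N = 16, resolution = f_s/N = 2000/16 = 125 Hz
Zero-padded DFT: N = 256, resolution = f_s/N = 2000/256 = 125/16 Hz
Zero-padding interpolates the spectrum (finer frequency grid)
but does NOT improve the true spectral resolution (ability to resolve close frequencies).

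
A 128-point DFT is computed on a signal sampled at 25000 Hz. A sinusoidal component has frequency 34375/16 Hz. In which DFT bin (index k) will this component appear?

DFT frequency resolution = f_s/N = 25000/128 = 3125/16 Hz
Bin index k = f_signal / resolution = 34375/16 / 3125/16 = 11
The signal frequency 34375/16 Hz falls in DFT bin k = 11.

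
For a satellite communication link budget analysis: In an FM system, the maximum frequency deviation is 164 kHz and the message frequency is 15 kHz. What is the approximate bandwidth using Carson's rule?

Carson's rule: BW = 2*(delta_f + f_m)
= 2*(164 + 15) kHz = 358 kHz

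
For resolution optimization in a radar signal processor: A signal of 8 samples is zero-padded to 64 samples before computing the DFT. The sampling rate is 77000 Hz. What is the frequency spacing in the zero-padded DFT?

Original DFT: N = 8, resolution = f_s/N = 77000/8 = 9625 Hz
Zero-padded DFT: N = 64, resolution = f_s/N = 77000/64 = 9625/8 Hz
Zero-padding interpolates the spectrum (finer frequency grid)
but does NOT improve the true spectral resolution (ability to resolve close frequencies).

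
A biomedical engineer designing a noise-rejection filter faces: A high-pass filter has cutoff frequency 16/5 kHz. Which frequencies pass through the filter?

A high-pass filter passes all frequencies above the cutoff frequency 16/5 kHz and attenuates lower frequencies.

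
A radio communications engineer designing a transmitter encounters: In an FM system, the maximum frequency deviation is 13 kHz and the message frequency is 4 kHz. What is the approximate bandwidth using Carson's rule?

Carson's rule: BW = 2*(delta_f + f_m)
= 2*(13 + 4) kHz = 34 kHz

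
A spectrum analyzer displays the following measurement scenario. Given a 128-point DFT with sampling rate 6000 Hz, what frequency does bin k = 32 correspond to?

The frequency of DFT bin k is: f_k = k * f_s / N
f_32 = 32 * 6000 / 128 = 1500 Hz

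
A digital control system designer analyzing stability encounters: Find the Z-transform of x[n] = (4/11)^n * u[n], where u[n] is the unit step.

The Z-transform of a^n * u[n] is z/(z-a) for |z| > |a|.
Here a = 4/11, so X(z) = z/(z - (4/11)) = 11z/(11z - 4)
ROC: |z| > 4/11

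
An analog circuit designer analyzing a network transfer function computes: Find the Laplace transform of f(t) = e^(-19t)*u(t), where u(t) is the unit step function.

Standard Laplace transform pair:
e^(-at)*u(t) <-> 1/(s+a)
With a = 19: L{e^(-19t)*u(t)} = 1/(s+19), ROC: Re(s) > -19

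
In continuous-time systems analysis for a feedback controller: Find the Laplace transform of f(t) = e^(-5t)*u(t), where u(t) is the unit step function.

Standard Laplace transform pair:
e^(-at)*u(t) <-> 1/(s+a)
With a = 5: L{e^(-5t)*u(t)} = 1/(s+5), ROC: Re(s) > -5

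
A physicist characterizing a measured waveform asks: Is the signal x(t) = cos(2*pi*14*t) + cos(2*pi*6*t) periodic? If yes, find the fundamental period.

f1 = 14 Hz, f2 = 6 Hz
Period T1 = 1/14, T2 = 1/6
Ratio T1/T2 = 6/14, which is rational.
The signal is periodic with fundamental period T = 1/GCD(14,6) = 1/2 s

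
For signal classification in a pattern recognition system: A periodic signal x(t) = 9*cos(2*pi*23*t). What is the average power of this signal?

Average power of A*cos(wt) is A^2/2.
P = 9^2 / 2 = 81/2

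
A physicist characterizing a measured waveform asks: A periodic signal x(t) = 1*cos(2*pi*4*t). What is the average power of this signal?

Average power of A*cos(wt) is A^2/2.
P = 1^2 / 2 = 1/2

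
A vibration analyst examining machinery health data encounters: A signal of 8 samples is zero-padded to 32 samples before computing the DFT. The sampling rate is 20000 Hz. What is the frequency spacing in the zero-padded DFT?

Original DFT: N = 8, resolution = f_s/N = 20000/8 = 2500 Hz
Zero-padded DFT: N = 32, resolution = f_s/N = 20000/32 = 625 Hz
Zero-padding interpolates the spectrum (finer frequency grid)
but does NOT improve the true spectral resolution (ability to resolve close frequencies).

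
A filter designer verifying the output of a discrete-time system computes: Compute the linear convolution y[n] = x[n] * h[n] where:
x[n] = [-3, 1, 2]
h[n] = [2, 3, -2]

y[n] = sum_k x[k]*h[n-k]. Output length = len(x) + len(h) - 1 = 3 + 3 - 1 = 5.
y[0] = -3*2 = -6
y[1] = 1*2 + -3*3 = -7
y[2] = 2*2 + 1*3 + -3*-2 = 13
y[3] = 2*3 + 1*-2 = 4
y[4] = 2*-2 = -4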